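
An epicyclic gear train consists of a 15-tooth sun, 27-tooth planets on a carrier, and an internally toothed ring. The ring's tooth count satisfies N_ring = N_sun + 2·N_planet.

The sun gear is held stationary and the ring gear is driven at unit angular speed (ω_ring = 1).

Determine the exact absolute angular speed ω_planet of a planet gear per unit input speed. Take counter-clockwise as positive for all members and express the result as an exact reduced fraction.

N_ring = 15 + 2·27 = 69
15(ω_s−ω_c) = −69(ω_r−ω_c),  ω_s=0, ω_r=1
15(0−ω_c) = −69(1−ω_c)  ⇒  84ω_c = 69  ⇒  ω_c = 23/28
sun–planet: 15·(0−23/28) = −27·(ω_p−ω_c)  ⇒  ω_p−ω_c = −(15/27)·(-23/28) = 115/252
ω_p = 23/28 + 115/252 = 23/18

23/18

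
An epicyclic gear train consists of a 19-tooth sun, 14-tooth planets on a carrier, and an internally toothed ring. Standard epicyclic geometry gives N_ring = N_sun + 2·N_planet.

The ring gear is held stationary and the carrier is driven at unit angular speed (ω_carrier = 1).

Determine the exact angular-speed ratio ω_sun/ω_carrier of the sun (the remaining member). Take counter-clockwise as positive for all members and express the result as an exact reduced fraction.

N_ring = 19 + 2·14 = 47
19(ω_s−ω_c) = −47(ω_r−ω_c),  ω_r=0, ω_c=1
ω_s = 1 − (47/19)(0−1) = 66/19
ω_s/ω_c = 66/19

66/19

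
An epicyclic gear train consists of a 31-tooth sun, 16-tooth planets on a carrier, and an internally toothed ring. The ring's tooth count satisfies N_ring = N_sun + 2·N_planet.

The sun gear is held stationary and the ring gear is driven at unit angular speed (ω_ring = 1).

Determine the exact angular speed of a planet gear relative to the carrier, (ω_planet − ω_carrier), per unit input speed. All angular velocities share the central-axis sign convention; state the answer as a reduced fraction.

N_ring = 31 + 2·16 = 63
31(ω_s−ω_c) = −63(ω_r−ω_c),  ω_s=0, ω_r=1
31(0−ω_c) = −63(1−ω_c)  ⇒  94ω_c = 63  ⇒  ω_c = 63/94
sun–planet: 31·(0−63/94) = −16·(ω_p−ω_c)  ⇒  ω_p−ω_c = −(31/16)·(-63/94) = 1953/1504

1953/1504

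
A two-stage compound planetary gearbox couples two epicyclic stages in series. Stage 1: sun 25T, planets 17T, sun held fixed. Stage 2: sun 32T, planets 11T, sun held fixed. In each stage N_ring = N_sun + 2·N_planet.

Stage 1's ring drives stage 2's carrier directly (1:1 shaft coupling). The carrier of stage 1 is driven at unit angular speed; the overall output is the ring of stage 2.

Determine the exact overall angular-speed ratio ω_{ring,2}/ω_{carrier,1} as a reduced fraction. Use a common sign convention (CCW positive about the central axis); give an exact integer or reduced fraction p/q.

Stage 1: N_ring = 25 + 2·17 = 59
Stage 1: 25(ω_s−ω_c) = −59(ω_r−ω_c),  ω_s=0, ω_c=1
Stage 1: ω_r = 1 − (25/59)(0−1) = 84/59
  ⇒ ω_r¹/ω_c¹ = 84/59
Stage 2: N_ring = 32 + 2·11 = 54
Stage 2: 32(ω_s−ω_c) = −54(ω_r−ω_c),  ω_s=0, ω_c=1
Stage 2: ω_r = 1 − (32/54)(0−1) = 43/27
  ⇒ ω_r²/ω_c² = 43/27
Coupling ω_c² = ω_r¹ ⇒ overall = 84/59 × 43/27 = 1204/531

1204/531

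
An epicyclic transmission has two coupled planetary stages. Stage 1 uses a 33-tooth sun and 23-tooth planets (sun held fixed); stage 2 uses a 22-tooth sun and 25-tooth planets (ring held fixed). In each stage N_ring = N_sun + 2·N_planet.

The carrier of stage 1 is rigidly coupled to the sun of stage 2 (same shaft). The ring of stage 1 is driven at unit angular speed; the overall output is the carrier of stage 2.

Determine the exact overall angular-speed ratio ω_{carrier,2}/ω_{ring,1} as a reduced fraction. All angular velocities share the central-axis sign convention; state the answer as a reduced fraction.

869/5264

Stage 1: N_ring = 33 + 2·23 = 79
Stage 1: 33(ω_s−ω_c) = −79(ω_r−ω_c),  ω_s=0, ω_r=1
Stage 1: 33(0−ω_c) = −79(1−ω_c)  ⇒  112ω_c = 79  ⇒  ω_c = 79/112
  ⇒ ω_c¹/ω_r¹ = 79/112
Stage 2: N_ring = 22 + 2·25 = 72
Stage 2: 22(ω_s−ω_c) = −72(ω_r−ω_c),  ω_r=0, ω_s=1
Stage 2: 22(1−ω_c) = −72(0−ω_c)  ⇒  94ω_c = 22  ⇒  ω_c = 11/47
  ⇒ ω_c²/ω_s² = 11/47
Coupling ω_s² = ω_c¹ ⇒ overall = 79/112 × 11/47 = 869/5264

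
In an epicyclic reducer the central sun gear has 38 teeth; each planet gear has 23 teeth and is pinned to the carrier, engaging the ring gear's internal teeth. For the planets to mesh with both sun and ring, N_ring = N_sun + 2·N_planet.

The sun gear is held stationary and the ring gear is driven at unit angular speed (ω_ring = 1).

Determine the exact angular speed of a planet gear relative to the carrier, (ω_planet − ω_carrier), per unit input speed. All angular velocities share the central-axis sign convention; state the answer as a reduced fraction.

1596/1403

N_ring = 38 + 2·23 = 84
38(ω_s−ω_c) = −84(ω_r−ω_c),  ω_s=0, ω_r=1
38(0−ω_c) = −84(1−ω_c)  ⇒  122ω_c = 84  ⇒  ω_c = 42/61
sun–planet: 38·(0−42/61) = −23·(ω_p−ω_c)  ⇒  ω_p−ω_c = −(38/23)·(-42/61) = 1596/1403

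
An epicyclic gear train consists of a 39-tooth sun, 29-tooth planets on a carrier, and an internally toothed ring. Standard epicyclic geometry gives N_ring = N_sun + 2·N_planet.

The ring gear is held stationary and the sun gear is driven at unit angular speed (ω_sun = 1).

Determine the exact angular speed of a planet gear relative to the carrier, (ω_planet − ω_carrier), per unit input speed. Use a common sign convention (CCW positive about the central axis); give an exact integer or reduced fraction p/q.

N_ring = 39 + 2·29 = 97
39(ω_s−ω_c) = −97(ω_r−ω_c),  ω_r=0, ω_s=1
39(1−ω_c) = −97(0−ω_c)  ⇒  136ω_c = 39  ⇒  ω_c = 39/136
sun–planet: 39·(1−39/136) = −29·(ω_p−ω_c)  ⇒  ω_p−ω_c = −(39/29)·(97/136) = -3783/3944

-3783/3944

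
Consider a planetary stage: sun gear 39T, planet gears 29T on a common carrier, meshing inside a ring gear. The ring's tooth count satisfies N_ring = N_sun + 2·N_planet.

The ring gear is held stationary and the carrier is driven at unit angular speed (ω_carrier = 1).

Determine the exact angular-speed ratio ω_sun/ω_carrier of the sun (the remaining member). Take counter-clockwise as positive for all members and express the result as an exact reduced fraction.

136/39

N_ring = 39 + 2·29 = 97
39(ω_s−ω_c) = −97(ω_r−ω_c),  ω_r=0, ω_c=1
ω_s = 1 − (97/39)(0−1) = 136/39
ω_s/ω_c = 136/39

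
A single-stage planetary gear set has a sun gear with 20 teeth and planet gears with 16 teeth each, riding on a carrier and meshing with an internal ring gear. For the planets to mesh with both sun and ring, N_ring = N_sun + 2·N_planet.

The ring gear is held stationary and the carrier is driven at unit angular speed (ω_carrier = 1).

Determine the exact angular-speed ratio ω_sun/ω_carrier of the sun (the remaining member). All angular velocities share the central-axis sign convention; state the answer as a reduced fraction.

N_ring = 20 + 2·16 = 52
20(ω_s−ω_c) = −52(ω_r−ω_c),  ω_r=0, ω_c=1
ω_s = 1 − (52/20)(0−1) = 18/5
ω_s/ω_c = 18/5

18/5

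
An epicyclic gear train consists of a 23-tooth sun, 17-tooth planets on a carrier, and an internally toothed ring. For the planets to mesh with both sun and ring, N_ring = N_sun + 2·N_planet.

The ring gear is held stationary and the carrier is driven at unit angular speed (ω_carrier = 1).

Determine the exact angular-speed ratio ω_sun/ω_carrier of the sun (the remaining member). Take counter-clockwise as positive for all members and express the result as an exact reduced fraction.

80/23

N_ring = 23 + 2·17 = 57
23(ω_s−ω_c) = −57(ω_r−ω_c),  ω_r=0, ω_c=1
ω_s = 1 − (57/23)(0−1) = 80/23
ω_s/ω_c = 80/23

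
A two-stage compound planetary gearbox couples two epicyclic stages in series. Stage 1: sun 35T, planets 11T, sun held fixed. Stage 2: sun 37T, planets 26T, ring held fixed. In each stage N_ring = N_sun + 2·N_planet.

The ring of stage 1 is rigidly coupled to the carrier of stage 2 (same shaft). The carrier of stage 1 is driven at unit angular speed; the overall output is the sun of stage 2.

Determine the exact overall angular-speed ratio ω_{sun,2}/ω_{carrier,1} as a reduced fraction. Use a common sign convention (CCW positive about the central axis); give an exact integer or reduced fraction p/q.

3864/703

Stage 1: N_ring = 35 + 2·11 = 57
Stage 1: 35(ω_s−ω_c) = −57(ω_r−ω_c),  ω_s=0, ω_c=1
Stage 1: ω_r = 1 − (35/57)(0−1) = 92/57
  ⇒ ω_r¹/ω_c¹ = 92/57
Stage 2: N_ring = 37 + 2·26 = 89
Stage 2: 37(ω_s−ω_c) = −89(ω_r−ω_c),  ω_r=0, ω_c=1
Stage 2: ω_s = 1 − (89/37)(0−1) = 126/37
  ⇒ ω_s²/ω_c² = 126/37
Coupling ω_c² = ω_r¹ ⇒ overall = 92/57 × 126/37 = 3864/703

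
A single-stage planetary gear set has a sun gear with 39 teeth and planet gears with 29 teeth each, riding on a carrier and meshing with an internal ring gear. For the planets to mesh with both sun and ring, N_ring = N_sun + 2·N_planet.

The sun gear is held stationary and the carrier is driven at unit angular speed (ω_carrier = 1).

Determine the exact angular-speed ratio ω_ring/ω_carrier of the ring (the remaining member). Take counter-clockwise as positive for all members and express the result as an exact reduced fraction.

136/97

N_ring = 39 + 2·29 = 97
39(ω_s−ω_c) = −97(ω_r−ω_c),  ω_s=0, ω_c=1
ω_r = 1 − (39/97)(0−1) = 136/97
ω_r/ω_c = 136/97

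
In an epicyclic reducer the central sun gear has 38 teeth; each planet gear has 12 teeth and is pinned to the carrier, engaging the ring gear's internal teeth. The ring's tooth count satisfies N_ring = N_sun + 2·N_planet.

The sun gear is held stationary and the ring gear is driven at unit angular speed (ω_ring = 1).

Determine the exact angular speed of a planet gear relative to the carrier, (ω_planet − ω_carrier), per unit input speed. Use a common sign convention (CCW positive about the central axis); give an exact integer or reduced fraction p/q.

N_ring = 38 + 2·12 = 62
38(ω_s−ω_c) = −62(ω_r−ω_c),  ω_s=0, ω_r=1
38(0−ω_c) = −62(1−ω_c)  ⇒  100ω_c = 62  ⇒  ω_c = 31/50
sun–planet: 38·(0−31/50) = −12·(ω_p−ω_c)  ⇒  ω_p−ω_c = −(38/12)·(-31/50) = 589/300

589/300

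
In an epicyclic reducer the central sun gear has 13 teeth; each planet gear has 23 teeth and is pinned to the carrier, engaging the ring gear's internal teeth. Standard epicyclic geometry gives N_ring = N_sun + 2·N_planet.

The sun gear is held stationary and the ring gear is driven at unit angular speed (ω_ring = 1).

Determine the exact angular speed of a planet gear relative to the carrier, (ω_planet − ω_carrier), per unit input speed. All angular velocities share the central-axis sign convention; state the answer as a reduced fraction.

N_ring = 13 + 2·23 = 59
13(ω_s−ω_c) = −59(ω_r−ω_c),  ω_s=0, ω_r=1
13(0−ω_c) = −59(1−ω_c)  ⇒  72ω_c = 59  ⇒  ω_c = 59/72
sun–planet: 13·(0−59/72) = −23·(ω_p−ω_c)  ⇒  ω_p−ω_c = −(13/23)·(-59/72) = 767/1656

767/1656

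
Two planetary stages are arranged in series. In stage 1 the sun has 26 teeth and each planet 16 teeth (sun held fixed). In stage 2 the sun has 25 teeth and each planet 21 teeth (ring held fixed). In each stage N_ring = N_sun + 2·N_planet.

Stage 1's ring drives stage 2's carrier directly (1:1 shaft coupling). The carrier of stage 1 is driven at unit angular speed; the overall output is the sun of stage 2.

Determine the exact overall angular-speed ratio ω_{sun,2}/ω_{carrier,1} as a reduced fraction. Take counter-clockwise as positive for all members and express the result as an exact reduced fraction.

3864/725

Stage 1: N_ring = 26 + 2·16 = 58
Stage 1: 26(ω_s−ω_c) = −58(ω_r−ω_c),  ω_s=0, ω_c=1
Stage 1: ω_r = 1 − (26/58)(0−1) = 42/29
  ⇒ ω_r¹/ω_c¹ = 42/29
Stage 2: N_ring = 25 + 2·21 = 67
Stage 2: 25(ω_s−ω_c) = −67(ω_r−ω_c),  ω_r=0, ω_c=1
Stage 2: ω_s = 1 − (67/25)(0−1) = 92/25
  ⇒ ω_s²/ω_c² = 92/25
Coupling ω_c² = ω_r¹ ⇒ overall = 42/29 × 92/25 = 3864/725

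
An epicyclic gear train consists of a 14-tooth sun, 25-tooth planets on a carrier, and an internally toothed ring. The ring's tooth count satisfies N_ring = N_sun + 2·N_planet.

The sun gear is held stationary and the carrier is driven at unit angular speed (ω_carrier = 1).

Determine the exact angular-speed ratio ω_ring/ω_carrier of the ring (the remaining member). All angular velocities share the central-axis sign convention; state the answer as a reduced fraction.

39/32

N_ring = 14 + 2·25 = 64
14(ω_s−ω_c) = −64(ω_r−ω_c),  ω_s=0, ω_c=1
ω_r = 1 − (14/64)(0−1) = 39/32
ω_r/ω_c = 39/32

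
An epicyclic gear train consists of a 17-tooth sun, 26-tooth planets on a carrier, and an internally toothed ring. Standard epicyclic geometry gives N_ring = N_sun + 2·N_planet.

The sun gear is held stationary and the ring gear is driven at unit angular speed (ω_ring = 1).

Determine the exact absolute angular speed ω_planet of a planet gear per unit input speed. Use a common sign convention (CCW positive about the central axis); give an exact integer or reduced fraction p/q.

N_ring = 17 + 2·26 = 69
17(ω_s−ω_c) = −69(ω_r−ω_c),  ω_s=0, ω_r=1
17(0−ω_c) = −69(1−ω_c)  ⇒  86ω_c = 69  ⇒  ω_c = 69/86
sun–planet: 17·(0−69/86) = −26·(ω_p−ω_c)  ⇒  ω_p−ω_c = −(17/26)·(-69/86) = 1173/2236
ω_p = 69/86 + 1173/2236 = 69/52

69/52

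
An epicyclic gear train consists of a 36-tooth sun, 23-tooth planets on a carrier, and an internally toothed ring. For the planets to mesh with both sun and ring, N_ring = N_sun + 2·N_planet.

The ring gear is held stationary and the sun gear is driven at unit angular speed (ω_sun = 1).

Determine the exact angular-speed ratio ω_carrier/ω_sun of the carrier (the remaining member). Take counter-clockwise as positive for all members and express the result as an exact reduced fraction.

N_ring = 36 + 2·23 = 82
36(ω_s−ω_c) = −82(ω_r−ω_c),  ω_r=0, ω_s=1
36(1−ω_c) = −82(0−ω_c)  ⇒  118ω_c = 36  ⇒  ω_c = 18/59
ω_c/ω_s = 18/59

18/59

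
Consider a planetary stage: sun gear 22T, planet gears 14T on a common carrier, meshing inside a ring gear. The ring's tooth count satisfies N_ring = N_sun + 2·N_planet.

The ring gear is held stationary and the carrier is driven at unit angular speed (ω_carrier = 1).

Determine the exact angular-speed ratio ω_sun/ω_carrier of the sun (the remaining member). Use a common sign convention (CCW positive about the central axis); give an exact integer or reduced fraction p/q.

36/11

N_ring = 22 + 2·14 = 50
22(ω_s−ω_c) = −50(ω_r−ω_c),  ω_r=0, ω_c=1
ω_s = 1 − (50/22)(0−1) = 36/11
ω_s/ω_c = 36/11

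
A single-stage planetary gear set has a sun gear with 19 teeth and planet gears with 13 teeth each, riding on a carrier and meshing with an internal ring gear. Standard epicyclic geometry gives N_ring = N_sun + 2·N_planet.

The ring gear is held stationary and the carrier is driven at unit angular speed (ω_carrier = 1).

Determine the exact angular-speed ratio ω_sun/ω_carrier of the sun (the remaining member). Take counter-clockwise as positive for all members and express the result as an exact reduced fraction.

N_ring = 19 + 2·13 = 45
19(ω_s−ω_c) = −45(ω_r−ω_c),  ω_r=0, ω_c=1
ω_s = 1 − (45/19)(0−1) = 64/19
ω_s/ω_c = 64/19

64/19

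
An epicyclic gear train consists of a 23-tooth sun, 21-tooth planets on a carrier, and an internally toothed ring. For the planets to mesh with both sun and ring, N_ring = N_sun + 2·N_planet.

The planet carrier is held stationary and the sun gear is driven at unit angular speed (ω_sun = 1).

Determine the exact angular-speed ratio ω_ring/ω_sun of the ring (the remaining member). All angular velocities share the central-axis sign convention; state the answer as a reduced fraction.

N_ring = 23 + 2·21 = 65
23(ω_s−ω_c) = −65(ω_r−ω_c),  ω_c=0, ω_s=1
ω_r = 0 − (23/65)(1−0) = -23/65
ω_r/ω_s = -23/65

-23/65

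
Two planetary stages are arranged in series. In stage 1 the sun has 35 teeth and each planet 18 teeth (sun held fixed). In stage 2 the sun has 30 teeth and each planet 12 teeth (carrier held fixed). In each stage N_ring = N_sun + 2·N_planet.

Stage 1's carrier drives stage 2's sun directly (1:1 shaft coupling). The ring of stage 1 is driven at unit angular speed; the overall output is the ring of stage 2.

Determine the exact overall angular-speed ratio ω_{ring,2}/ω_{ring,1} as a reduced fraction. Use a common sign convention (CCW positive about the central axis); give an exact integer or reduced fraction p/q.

Stage 1: N_ring = 35 + 2·18 = 71
Stage 1: 35(ω_s−ω_c) = −71(ω_r−ω_c),  ω_s=0, ω_r=1
Stage 1: 35(0−ω_c) = −71(1−ω_c)  ⇒  106ω_c = 71  ⇒  ω_c = 71/106
  ⇒ ω_c¹/ω_r¹ = 71/106
Stage 2: N_ring = 30 + 2·12 = 54
Stage 2: 30(ω_s−ω_c) = −54(ω_r−ω_c),  ω_c=0, ω_s=1
Stage 2: ω_r = 0 − (30/54)(1−0) = -5/9
  ⇒ ω_r²/ω_s² = -5/9
Coupling ω_s² = ω_c¹ ⇒ overall = 71/106 × -5/9 = -355/954

-355/954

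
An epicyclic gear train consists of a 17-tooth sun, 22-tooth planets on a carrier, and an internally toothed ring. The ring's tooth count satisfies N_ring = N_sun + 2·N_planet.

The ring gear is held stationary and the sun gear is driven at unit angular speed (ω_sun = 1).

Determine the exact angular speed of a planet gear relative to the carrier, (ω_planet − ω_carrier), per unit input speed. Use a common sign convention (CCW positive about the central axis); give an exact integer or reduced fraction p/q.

N_ring = 17 + 2·22 = 61
17(ω_s−ω_c) = −61(ω_r−ω_c),  ω_r=0, ω_s=1
17(1−ω_c) = −61(0−ω_c)  ⇒  78ω_c = 17  ⇒  ω_c = 17/78
sun–planet: 17·(1−17/78) = −22·(ω_p−ω_c)  ⇒  ω_p−ω_c = −(17/22)·(61/78) = -1037/1716

-1037/1716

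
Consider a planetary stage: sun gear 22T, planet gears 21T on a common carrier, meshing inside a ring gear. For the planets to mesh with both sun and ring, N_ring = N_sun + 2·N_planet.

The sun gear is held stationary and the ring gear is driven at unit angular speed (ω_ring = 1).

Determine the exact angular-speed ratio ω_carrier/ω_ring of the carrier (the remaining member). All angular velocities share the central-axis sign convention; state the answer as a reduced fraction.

32/43

N_ring = 22 + 2·21 = 64
22(ω_s−ω_c) = −64(ω_r−ω_c),  ω_s=0, ω_r=1
22(0−ω_c) = −64(1−ω_c)  ⇒  86ω_c = 64  ⇒  ω_c = 32/43
ω_c/ω_r = 32/43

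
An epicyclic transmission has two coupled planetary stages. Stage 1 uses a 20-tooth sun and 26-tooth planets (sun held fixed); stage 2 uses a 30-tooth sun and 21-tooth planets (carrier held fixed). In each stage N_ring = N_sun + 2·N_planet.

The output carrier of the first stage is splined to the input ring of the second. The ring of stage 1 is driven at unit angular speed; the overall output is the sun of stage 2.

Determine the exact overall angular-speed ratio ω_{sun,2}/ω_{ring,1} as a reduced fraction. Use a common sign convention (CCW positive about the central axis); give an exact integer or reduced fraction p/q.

-216/115

Stage 1: N_ring = 20 + 2·26 = 72
Stage 1: 20(ω_s−ω_c) = −72(ω_r−ω_c),  ω_s=0, ω_r=1
Stage 1: 20(0−ω_c) = −72(1−ω_c)  ⇒  92ω_c = 72  ⇒  ω_c = 18/23
  ⇒ ω_c¹/ω_r¹ = 18/23
Stage 2: N_ring = 30 + 2·21 = 72
Stage 2: 30(ω_s−ω_c) = −72(ω_r−ω_c),  ω_c=0, ω_r=1
Stage 2: ω_s = 0 − (72/30)(1−0) = -12/5
  ⇒ ω_s²/ω_r² = -12/5
Coupling ω_r² = ω_c¹ ⇒ overall = 18/23 × -12/5 = -216/115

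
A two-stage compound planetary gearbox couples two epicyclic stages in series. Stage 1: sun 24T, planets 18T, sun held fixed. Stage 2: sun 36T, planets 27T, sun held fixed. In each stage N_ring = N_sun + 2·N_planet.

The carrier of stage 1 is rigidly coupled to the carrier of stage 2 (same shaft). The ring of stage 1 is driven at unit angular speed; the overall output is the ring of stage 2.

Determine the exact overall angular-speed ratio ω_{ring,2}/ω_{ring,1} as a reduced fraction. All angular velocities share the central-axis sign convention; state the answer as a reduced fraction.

1

Stage 1: N_ring = 24 + 2·18 = 60
Stage 1: 24(ω_s−ω_c) = −60(ω_r−ω_c),  ω_s=0, ω_r=1
Stage 1: 24(0−ω_c) = −60(1−ω_c)  ⇒  84ω_c = 60  ⇒  ω_c = 5/7
  ⇒ ω_c¹/ω_r¹ = 5/7
Stage 2: N_ring = 36 + 2·27 = 90
Stage 2: 36(ω_s−ω_c) = −90(ω_r−ω_c),  ω_s=0, ω_c=1
Stage 2: ω_r = 1 − (36/90)(0−1) = 7/5
  ⇒ ω_r²/ω_c² = 7/5
Coupling ω_c² = ω_c¹ ⇒ overall = 5/7 × 7/5 = 1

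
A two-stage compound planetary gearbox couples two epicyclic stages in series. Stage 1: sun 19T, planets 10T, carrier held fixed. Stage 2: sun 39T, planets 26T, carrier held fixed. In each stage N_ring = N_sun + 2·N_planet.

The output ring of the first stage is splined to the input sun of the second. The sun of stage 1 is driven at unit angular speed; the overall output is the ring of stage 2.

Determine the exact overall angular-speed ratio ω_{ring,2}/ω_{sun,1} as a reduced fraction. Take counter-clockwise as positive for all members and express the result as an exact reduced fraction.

Stage 1: N_ring = 19 + 2·10 = 39
Stage 1: 19(ω_s−ω_c) = −39(ω_r−ω_c),  ω_c=0, ω_s=1
Stage 1: ω_r = 0 − (19/39)(1−0) = -19/39
  ⇒ ω_r¹/ω_s¹ = -19/39
Stage 2: N_ring = 39 + 2·26 = 91
Stage 2: 39(ω_s−ω_c) = −91(ω_r−ω_c),  ω_c=0, ω_s=1
Stage 2: ω_r = 0 − (39/91)(1−0) = -3/7
  ⇒ ω_r²/ω_s² = -3/7
Coupling ω_s² = ω_r¹ ⇒ overall = -19/39 × -3/7 = 19/91

19/91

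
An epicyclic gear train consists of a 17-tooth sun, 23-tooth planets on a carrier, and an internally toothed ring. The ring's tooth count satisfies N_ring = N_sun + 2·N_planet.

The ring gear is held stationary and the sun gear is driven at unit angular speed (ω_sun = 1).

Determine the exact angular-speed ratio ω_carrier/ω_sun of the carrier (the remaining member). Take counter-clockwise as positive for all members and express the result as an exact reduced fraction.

N_ring = 17 + 2·23 = 63
17(ω_s−ω_c) = −63(ω_r−ω_c),  ω_r=0, ω_s=1
17(1−ω_c) = −63(0−ω_c)  ⇒  80ω_c = 17  ⇒  ω_c = 17/80
ω_c/ω_s = 17/80

17/80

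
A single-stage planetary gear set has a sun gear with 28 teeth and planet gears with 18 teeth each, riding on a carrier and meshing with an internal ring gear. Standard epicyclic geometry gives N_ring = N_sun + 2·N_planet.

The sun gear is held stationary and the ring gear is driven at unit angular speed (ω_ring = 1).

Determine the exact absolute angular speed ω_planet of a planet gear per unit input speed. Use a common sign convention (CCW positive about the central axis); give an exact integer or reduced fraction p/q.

16/9

N_ring = 28 + 2·18 = 64
28(ω_s−ω_c) = −64(ω_r−ω_c),  ω_s=0, ω_r=1
28(0−ω_c) = −64(1−ω_c)  ⇒  92ω_c = 64  ⇒  ω_c = 16/23
sun–planet: 28·(0−16/23) = −18·(ω_p−ω_c)  ⇒  ω_p−ω_c = −(28/18)·(-16/23) = 224/207
ω_p = 16/23 + 224/207 = 16/9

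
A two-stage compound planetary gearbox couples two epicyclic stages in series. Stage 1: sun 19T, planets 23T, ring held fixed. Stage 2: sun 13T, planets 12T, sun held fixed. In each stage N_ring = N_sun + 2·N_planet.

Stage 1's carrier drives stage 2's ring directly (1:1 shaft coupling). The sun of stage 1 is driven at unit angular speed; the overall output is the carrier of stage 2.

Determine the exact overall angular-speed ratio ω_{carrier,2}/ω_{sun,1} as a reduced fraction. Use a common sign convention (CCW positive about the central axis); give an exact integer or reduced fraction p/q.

703/4200

Stage 1: N_ring = 19 + 2·23 = 65
Stage 1: 19(ω_s−ω_c) = −65(ω_r−ω_c),  ω_r=0, ω_s=1
Stage 1: 19(1−ω_c) = −65(0−ω_c)  ⇒  84ω_c = 19  ⇒  ω_c = 19/84
  ⇒ ω_c¹/ω_s¹ = 19/84
Stage 2: N_ring = 13 + 2·12 = 37
Stage 2: 13(ω_s−ω_c) = −37(ω_r−ω_c),  ω_s=0, ω_r=1
Stage 2: 13(0−ω_c) = −37(1−ω_c)  ⇒  50ω_c = 37  ⇒  ω_c = 37/50
  ⇒ ω_c²/ω_r² = 37/50
Coupling ω_r² = ω_c¹ ⇒ overall = 19/84 × 37/50 = 703/4200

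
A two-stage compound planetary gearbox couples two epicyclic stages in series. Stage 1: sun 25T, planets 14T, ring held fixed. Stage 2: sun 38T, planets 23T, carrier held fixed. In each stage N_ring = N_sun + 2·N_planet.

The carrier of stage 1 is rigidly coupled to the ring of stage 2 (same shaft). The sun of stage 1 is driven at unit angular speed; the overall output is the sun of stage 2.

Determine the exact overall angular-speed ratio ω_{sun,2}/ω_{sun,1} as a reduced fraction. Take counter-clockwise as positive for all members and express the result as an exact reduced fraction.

-175/247

Stage 1: N_ring = 25 + 2·14 = 53
Stage 1: 25(ω_s−ω_c) = −53(ω_r−ω_c),  ω_r=0, ω_s=1
Stage 1: 25(1−ω_c) = −53(0−ω_c)  ⇒  78ω_c = 25  ⇒  ω_c = 25/78
  ⇒ ω_c¹/ω_s¹ = 25/78
Stage 2: N_ring = 38 + 2·23 = 84
Stage 2: 38(ω_s−ω_c) = −84(ω_r−ω_c),  ω_c=0, ω_r=1
Stage 2: ω_s = 0 − (84/38)(1−0) = -42/19
  ⇒ ω_s²/ω_r² = -42/19
Coupling ω_r² = ω_c¹ ⇒ overall = 25/78 × -42/19 = -175/247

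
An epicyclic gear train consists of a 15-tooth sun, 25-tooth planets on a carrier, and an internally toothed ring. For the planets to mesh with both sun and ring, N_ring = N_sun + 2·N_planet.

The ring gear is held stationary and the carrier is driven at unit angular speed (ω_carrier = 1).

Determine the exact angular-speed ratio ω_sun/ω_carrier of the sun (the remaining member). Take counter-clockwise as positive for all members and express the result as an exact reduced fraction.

16/3

N_ring = 15 + 2·25 = 65
15(ω_s−ω_c) = −65(ω_r−ω_c),  ω_r=0, ω_c=1
ω_s = 1 − (65/15)(0−1) = 16/3
ω_s/ω_c = 16/3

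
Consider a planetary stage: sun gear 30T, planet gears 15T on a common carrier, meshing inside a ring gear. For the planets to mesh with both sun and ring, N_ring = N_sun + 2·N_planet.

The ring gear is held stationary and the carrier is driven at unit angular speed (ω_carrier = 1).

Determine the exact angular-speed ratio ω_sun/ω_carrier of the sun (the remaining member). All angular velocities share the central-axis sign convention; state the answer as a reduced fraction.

3

N_ring = 30 + 2·15 = 60
30(ω_s−ω_c) = −60(ω_r−ω_c),  ω_r=0, ω_c=1
ω_s = 1 − (60/30)(0−1) = 3
ω_s/ω_c = 3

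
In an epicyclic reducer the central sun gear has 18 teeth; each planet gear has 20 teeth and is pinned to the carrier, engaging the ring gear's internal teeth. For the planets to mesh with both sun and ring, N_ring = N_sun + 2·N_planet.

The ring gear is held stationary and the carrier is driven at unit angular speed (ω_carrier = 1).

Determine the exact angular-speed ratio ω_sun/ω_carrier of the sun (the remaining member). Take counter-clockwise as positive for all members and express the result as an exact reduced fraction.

38/9

N_ring = 18 + 2·20 = 58
18(ω_s−ω_c) = −58(ω_r−ω_c),  ω_r=0, ω_c=1
ω_s = 1 − (58/18)(0−1) = 38/9
ω_s/ω_c = 38/9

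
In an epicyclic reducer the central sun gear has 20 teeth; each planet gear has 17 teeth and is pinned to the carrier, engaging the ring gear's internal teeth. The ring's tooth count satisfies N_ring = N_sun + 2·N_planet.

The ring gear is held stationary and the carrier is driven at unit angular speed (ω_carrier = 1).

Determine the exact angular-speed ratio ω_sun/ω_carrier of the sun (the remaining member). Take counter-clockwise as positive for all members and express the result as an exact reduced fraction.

37/10

N_ring = 20 + 2·17 = 54
20(ω_s−ω_c) = −54(ω_r−ω_c),  ω_r=0, ω_c=1
ω_s = 1 − (54/20)(0−1) = 37/10
ω_s/ω_c = 37/10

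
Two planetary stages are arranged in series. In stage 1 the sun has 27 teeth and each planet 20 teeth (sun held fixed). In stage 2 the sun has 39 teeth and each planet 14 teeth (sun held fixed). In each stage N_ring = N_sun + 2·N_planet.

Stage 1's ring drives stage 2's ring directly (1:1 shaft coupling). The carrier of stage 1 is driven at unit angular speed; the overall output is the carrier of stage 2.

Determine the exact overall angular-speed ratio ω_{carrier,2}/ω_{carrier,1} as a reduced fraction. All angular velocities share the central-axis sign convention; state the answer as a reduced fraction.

Stage 1: N_ring = 27 + 2·20 = 67
Stage 1: 27(ω_s−ω_c) = −67(ω_r−ω_c),  ω_s=0, ω_c=1
Stage 1: ω_r = 1 − (27/67)(0−1) = 94/67
  ⇒ ω_r¹/ω_c¹ = 94/67
Stage 2: N_ring = 39 + 2·14 = 67
Stage 2: 39(ω_s−ω_c) = −67(ω_r−ω_c),  ω_s=0, ω_r=1
Stage 2: 39(0−ω_c) = −67(1−ω_c)  ⇒  106ω_c = 67  ⇒  ω_c = 67/106
  ⇒ ω_c²/ω_r² = 67/106
Coupling ω_r² = ω_r¹ ⇒ overall = 94/67 × 67/106 = 47/53

47/53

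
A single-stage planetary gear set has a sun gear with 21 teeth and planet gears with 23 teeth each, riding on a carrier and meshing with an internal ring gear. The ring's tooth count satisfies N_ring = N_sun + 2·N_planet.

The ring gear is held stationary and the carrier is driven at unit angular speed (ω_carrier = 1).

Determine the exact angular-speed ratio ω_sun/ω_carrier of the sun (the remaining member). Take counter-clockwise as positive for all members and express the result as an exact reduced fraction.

N_ring = 21 + 2·23 = 67
21(ω_s−ω_c) = −67(ω_r−ω_c),  ω_r=0, ω_c=1
ω_s = 1 − (67/21)(0−1) = 88/21
ω_s/ω_c = 88/21

88/21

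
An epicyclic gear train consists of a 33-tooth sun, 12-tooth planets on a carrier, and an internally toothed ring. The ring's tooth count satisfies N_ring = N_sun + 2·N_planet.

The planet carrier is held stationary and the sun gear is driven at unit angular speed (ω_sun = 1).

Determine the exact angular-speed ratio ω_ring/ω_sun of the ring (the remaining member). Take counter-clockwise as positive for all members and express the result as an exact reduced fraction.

-11/19

N_ring = 33 + 2·12 = 57
33(ω_s−ω_c) = −57(ω_r−ω_c),  ω_c=0, ω_s=1
ω_r = 0 − (33/57)(1−0) = -11/19
ω_r/ω_s = -11/19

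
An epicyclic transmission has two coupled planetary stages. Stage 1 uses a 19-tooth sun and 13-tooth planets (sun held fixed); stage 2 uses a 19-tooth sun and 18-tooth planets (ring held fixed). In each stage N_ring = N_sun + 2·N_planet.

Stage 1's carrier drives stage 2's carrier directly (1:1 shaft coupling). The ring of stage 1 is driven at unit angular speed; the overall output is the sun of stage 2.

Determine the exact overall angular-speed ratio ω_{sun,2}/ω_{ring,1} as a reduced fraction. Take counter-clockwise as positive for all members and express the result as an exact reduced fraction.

1665/608

Stage 1: N_ring = 19 + 2·13 = 45
Stage 1: 19(ω_s−ω_c) = −45(ω_r−ω_c),  ω_s=0, ω_r=1
Stage 1: 19(0−ω_c) = −45(1−ω_c)  ⇒  64ω_c = 45  ⇒  ω_c = 45/64
  ⇒ ω_c¹/ω_r¹ = 45/64
Stage 2: N_ring = 19 + 2·18 = 55
Stage 2: 19(ω_s−ω_c) = −55(ω_r−ω_c),  ω_r=0, ω_c=1
Stage 2: ω_s = 1 − (55/19)(0−1) = 74/19
  ⇒ ω_s²/ω_c² = 74/19
Coupling ω_c² = ω_c¹ ⇒ overall = 45/64 × 74/19 = 1665/608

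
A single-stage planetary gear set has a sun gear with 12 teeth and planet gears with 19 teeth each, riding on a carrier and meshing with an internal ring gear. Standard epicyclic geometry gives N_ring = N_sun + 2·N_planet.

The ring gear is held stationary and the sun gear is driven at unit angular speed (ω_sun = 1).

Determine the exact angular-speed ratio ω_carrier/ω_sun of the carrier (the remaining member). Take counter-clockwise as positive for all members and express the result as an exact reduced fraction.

6/31

N_ring = 12 + 2·19 = 50
12(ω_s−ω_c) = −50(ω_r−ω_c),  ω_r=0, ω_s=1
12(1−ω_c) = −50(0−ω_c)  ⇒  62ω_c = 12  ⇒  ω_c = 6/31
ω_c/ω_s = 6/31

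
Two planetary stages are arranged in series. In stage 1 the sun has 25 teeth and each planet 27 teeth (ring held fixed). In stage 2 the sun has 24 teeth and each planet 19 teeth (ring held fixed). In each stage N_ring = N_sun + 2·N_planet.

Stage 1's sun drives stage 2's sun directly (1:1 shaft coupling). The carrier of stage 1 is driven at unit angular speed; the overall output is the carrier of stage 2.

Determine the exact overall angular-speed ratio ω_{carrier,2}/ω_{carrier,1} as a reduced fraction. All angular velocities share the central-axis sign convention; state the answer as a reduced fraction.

Stage 1: N_ring = 25 + 2·27 = 79
Stage 1: 25(ω_s−ω_c) = −79(ω_r−ω_c),  ω_r=0, ω_c=1
Stage 1: ω_s = 1 − (79/25)(0−1) = 104/25
  ⇒ ω_s¹/ω_c¹ = 104/25
Stage 2: N_ring = 24 + 2·19 = 62
Stage 2: 24(ω_s−ω_c) = −62(ω_r−ω_c),  ω_r=0, ω_s=1
Stage 2: 24(1−ω_c) = −62(0−ω_c)  ⇒  86ω_c = 24  ⇒  ω_c = 12/43
  ⇒ ω_c²/ω_s² = 12/43
Coupling ω_s² = ω_s¹ ⇒ overall = 104/25 × 12/43 = 1248/1075

1248/1075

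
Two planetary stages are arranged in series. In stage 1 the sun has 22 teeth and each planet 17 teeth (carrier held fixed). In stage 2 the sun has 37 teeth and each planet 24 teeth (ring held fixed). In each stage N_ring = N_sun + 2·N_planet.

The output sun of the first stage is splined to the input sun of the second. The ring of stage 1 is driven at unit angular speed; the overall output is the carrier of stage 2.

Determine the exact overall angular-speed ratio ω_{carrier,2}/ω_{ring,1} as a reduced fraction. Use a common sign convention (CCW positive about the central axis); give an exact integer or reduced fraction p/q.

-518/671

Stage 1: N_ring = 22 + 2·17 = 56
Stage 1: 22(ω_s−ω_c) = −56(ω_r−ω_c),  ω_c=0, ω_r=1
Stage 1: ω_s = 0 − (56/22)(1−0) = -28/11
  ⇒ ω_s¹/ω_r¹ = -28/11
Stage 2: N_ring = 37 + 2·24 = 85
Stage 2: 37(ω_s−ω_c) = −85(ω_r−ω_c),  ω_r=0, ω_s=1
Stage 2: 37(1−ω_c) = −85(0−ω_c)  ⇒  122ω_c = 37  ⇒  ω_c = 37/122
  ⇒ ω_c²/ω_s² = 37/122
Coupling ω_s² = ω_s¹ ⇒ overall = -28/11 × 37/122 = -518/671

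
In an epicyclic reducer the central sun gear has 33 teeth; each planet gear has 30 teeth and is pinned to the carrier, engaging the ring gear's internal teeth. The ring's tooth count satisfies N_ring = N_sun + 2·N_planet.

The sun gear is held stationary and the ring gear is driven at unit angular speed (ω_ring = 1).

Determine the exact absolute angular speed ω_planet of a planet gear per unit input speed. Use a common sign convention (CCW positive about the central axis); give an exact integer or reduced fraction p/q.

N_ring = 33 + 2·30 = 93
33(ω_s−ω_c) = −93(ω_r−ω_c),  ω_s=0, ω_r=1
33(0−ω_c) = −93(1−ω_c)  ⇒  126ω_c = 93  ⇒  ω_c = 31/42
sun–planet: 33·(0−31/42) = −30·(ω_p−ω_c)  ⇒  ω_p−ω_c = −(33/30)·(-31/42) = 341/420
ω_p = 31/42 + 341/420 = 31/20

31/20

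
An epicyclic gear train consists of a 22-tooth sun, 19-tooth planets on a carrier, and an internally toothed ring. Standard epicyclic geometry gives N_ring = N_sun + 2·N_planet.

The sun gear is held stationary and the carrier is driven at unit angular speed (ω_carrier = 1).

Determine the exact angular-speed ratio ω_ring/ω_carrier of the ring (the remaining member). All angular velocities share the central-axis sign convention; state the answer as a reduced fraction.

N_ring = 22 + 2·19 = 60
22(ω_s−ω_c) = −60(ω_r−ω_c),  ω_s=0, ω_c=1
ω_r = 1 − (22/60)(0−1) = 41/30
ω_r/ω_c = 41/30

41/30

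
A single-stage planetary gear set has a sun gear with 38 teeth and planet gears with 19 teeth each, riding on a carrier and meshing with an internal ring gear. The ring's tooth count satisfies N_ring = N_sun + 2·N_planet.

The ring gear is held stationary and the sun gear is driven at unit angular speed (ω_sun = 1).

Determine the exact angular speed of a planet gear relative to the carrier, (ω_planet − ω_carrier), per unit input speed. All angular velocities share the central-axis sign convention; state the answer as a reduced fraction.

N_ring = 38 + 2·19 = 76
38(ω_s−ω_c) = −76(ω_r−ω_c),  ω_r=0, ω_s=1
38(1−ω_c) = −76(0−ω_c)  ⇒  114ω_c = 38  ⇒  ω_c = 1/3
sun–planet: 38·(1−1/3) = −19·(ω_p−ω_c)  ⇒  ω_p−ω_c = −(38/19)·(2/3) = -4/3

-4/3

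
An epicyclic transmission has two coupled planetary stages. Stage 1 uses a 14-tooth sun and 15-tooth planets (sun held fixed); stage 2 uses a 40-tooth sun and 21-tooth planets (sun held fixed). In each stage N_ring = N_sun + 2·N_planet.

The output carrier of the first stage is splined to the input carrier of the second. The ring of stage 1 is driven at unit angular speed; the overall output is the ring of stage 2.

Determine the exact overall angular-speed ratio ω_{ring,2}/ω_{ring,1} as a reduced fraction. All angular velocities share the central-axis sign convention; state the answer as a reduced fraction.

Stage 1: N_ring = 14 + 2·15 = 44
Stage 1: 14(ω_s−ω_c) = −44(ω_r−ω_c),  ω_s=0, ω_r=1
Stage 1: 14(0−ω_c) = −44(1−ω_c)  ⇒  58ω_c = 44  ⇒  ω_c = 22/29
  ⇒ ω_c¹/ω_r¹ = 22/29
Stage 2: N_ring = 40 + 2·21 = 82
Stage 2: 40(ω_s−ω_c) = −82(ω_r−ω_c),  ω_s=0, ω_c=1
Stage 2: ω_r = 1 − (40/82)(0−1) = 61/41
  ⇒ ω_r²/ω_c² = 61/41
Coupling ω_c² = ω_c¹ ⇒ overall = 22/29 × 61/41 = 1342/1189

1342/1189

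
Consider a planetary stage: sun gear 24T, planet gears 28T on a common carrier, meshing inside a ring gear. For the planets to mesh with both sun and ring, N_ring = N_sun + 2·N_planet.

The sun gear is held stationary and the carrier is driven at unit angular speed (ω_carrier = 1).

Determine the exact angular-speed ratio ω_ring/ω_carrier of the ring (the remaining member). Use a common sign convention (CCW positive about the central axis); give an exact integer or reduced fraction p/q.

N_ring = 24 + 2·28 = 80
24(ω_s−ω_c) = −80(ω_r−ω_c),  ω_s=0, ω_c=1
ω_r = 1 − (24/80)(0−1) = 13/10
ω_r/ω_c = 13/10

13/10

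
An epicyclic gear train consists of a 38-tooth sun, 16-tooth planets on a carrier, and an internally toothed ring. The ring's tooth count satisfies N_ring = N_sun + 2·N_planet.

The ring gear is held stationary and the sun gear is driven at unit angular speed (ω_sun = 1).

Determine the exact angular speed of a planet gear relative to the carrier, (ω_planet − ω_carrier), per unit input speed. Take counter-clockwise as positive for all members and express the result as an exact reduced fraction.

N_ring = 38 + 2·16 = 70
38(ω_s−ω_c) = −70(ω_r−ω_c),  ω_r=0, ω_s=1
38(1−ω_c) = −70(0−ω_c)  ⇒  108ω_c = 38  ⇒  ω_c = 19/54
sun–planet: 38·(1−19/54) = −16·(ω_p−ω_c)  ⇒  ω_p−ω_c = −(38/16)·(35/54) = -665/432

-665/432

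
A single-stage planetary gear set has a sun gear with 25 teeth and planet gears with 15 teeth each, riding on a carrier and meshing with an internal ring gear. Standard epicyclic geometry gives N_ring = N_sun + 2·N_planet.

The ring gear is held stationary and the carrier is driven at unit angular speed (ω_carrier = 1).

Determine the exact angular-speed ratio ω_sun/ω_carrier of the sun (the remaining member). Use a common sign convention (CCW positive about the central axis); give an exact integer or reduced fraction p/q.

N_ring = 25 + 2·15 = 55
25(ω_s−ω_c) = −55(ω_r−ω_c),  ω_r=0, ω_c=1
ω_s = 1 − (55/25)(0−1) = 16/5
ω_s/ω_c = 16/5

16/5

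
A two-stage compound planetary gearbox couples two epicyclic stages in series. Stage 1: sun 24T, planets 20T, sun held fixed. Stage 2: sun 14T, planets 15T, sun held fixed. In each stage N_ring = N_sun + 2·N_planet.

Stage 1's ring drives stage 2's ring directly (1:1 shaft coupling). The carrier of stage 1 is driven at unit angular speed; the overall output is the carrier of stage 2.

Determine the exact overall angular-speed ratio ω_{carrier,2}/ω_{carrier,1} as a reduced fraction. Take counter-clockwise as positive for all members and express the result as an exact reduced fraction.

121/116

Stage 1: N_ring = 24 + 2·20 = 64
Stage 1: 24(ω_s−ω_c) = −64(ω_r−ω_c),  ω_s=0, ω_c=1
Stage 1: ω_r = 1 − (24/64)(0−1) = 11/8
  ⇒ ω_r¹/ω_c¹ = 11/8
Stage 2: N_ring = 14 + 2·15 = 44
Stage 2: 14(ω_s−ω_c) = −44(ω_r−ω_c),  ω_s=0, ω_r=1
Stage 2: 14(0−ω_c) = −44(1−ω_c)  ⇒  58ω_c = 44  ⇒  ω_c = 22/29
  ⇒ ω_c²/ω_r² = 22/29
Coupling ω_r² = ω_r¹ ⇒ overall = 11/8 × 22/29 = 121/116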